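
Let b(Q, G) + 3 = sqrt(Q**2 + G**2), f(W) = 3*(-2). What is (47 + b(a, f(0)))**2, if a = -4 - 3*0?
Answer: 1988 + 176*sqrt(13) ≈ 2622.6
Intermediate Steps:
f(W) = -6
a = -4 (a = -4 + 0 = -4)
b(Q, G) = -3 + sqrt(G**2 + Q**2) (b(Q, G) = -3 + sqrt(Q**2 + G**2) = -3 + sqrt(G**2 + Q**2))
(47 + b(a, f(0)))**2 = (47 + (-3 + sqrt((-6)**2 + (-4)**2)))**2 = (47 + (-3 + sqrt(36 + 16)))**2 = (47 + (-3 + sqrt(52)))**2 = (47 + (-3 + 2*sqrt(13)))**2 = (44 + 2*sqrt(13))**2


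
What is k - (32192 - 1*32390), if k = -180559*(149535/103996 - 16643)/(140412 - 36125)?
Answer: 314632892692883/10845430852 ≈ 29011.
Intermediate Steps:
k = 312485497384187/10845430852 (k = -180559/(104287/(149535*(1/103996) - 16643)) = -180559/(104287/(149535/103996 - 16643)) = -180559/(104287/(-1730655893/103996)) = -180559/(104287*(-103996/1730655893)) = -180559/(-10845430852/1730655893) = -180559*(-1730655893/10845430852) = 312485497384187/10845430852 ≈ 28813.)
k - (32192 - 1*32390) = 312485497384187/10845430852 - (32192 - 1*32390) = 312485497384187/10845430852 - (32192 - 32390) = 312485497384187/10845430852 - 1*(-198) = 312485497384187/10845430852 + 198 = 314632892692883/10845430852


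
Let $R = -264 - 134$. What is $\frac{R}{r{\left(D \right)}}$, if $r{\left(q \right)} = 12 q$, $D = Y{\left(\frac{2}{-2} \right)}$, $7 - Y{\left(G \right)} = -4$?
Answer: $- \frac{199}{66} \approx -3.0152$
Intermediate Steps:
$Y{\left(G \right)} = 11$ ($Y{\left(G \right)} = 7 - -4 = 7 + 4 = 11$)
$D = 11$
$R = -398$
$\frac{R}{r{\left(D \right)}} = - \frac{398}{12 \cdot 11} = - \frac{398}{132} = \left(-398\right) \frac{1}{132} = - \frac{199}{66}$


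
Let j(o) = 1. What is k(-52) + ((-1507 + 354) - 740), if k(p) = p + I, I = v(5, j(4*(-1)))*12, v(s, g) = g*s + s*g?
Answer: -1825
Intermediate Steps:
v(s, g) = 2*g*s (v(s, g) = g*s + g*s = 2*g*s)
I = 120 (I = (2*1*5)*12 = 10*12 = 120)
k(p) = 120 + p (k(p) = p + 120 = 120 + p)
k(-52) + ((-1507 + 354) - 740) = (120 - 52) + ((-1507 + 354) - 740) = 68 + (-1153 - 740) = 68 - 1893 = -1825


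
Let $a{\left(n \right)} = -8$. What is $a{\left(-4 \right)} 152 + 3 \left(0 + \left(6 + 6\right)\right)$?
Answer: $-1180$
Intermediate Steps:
$a{\left(-4 \right)} 152 + 3 \left(0 + \left(6 + 6\right)\right) = \left(-8\right) 152 + 3 \left(0 + \left(6 + 6\right)\right) = -1216 + 3 \left(0 + 12\right) = -1216 + 3 \cdot 12 = -1216 + 36 = -1180$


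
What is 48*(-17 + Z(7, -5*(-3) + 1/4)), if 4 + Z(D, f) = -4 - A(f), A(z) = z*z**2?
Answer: -685743/4 ≈ -1.7144e+5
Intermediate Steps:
A(z) = z**3
Z(D, f) = -8 - f**3 (Z(D, f) = -4 + (-4 - f**3) = -8 - f**3)
48*(-17 + Z(7, -5*(-3) + 1/4)) = 48*(-17 + (-8 - (-5*(-3) + 1/4)**3)) = 48*(-17 + (-8 - (15 + 1/4)**3)) = 48*(-17 + (-8 - (61/4)**3)) = 48*(-17 + (-8 - 1*226981/64)) = 48*(-17 + (-8 - 226981/64)) = 48*(-17 - 227493/64) = 48*(-228581/64) = -685743/4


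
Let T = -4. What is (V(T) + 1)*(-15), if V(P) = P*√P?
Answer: -15 + 120*I ≈ -15.0 + 120.0*I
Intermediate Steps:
V(P) = P^(3/2)
(V(T) + 1)*(-15) = ((-4)^(3/2) + 1)*(-15) = (-8*I + 1)*(-15) = (1 - 8*I)*(-15) = -15 + 120*I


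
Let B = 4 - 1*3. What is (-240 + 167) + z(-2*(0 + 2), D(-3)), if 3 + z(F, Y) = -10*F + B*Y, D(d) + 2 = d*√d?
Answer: -38 - 3*I*√3 ≈ -38.0 - 5.1962*I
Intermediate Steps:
B = 1 (B = 4 - 3 = 1)
D(d) = -2 + d^(3/2) (D(d) = -2 + d*√d = -2 + d^(3/2))
z(F, Y) = -3 + Y - 10*F (z(F, Y) = -3 + (-10*F + 1*Y) = -3 + (-10*F + Y) = -3 + (Y - 10*F) = -3 + Y - 10*F)
(-240 + 167) + z(-2*(0 + 2), D(-3)) = (-240 + 167) + (-3 + (-2 + (-3)^(3/2)) - (-20)*(0 + 2)) = -73 + (-3 + (-2 - 3*I*√3) - (-20)*2) = -73 + (-3 + (-2 - 3*I*√3) - 10*(-4)) = -73 + (-3 + (-2 - 3*I*√3) + 40) = -73 + (35 - 3*I*√3) = -38 - 3*I*√3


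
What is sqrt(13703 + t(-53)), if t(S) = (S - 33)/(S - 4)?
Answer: sqrt(44525949)/57 ≈ 117.07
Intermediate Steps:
t(S) = (-33 + S)/(-4 + S)
sqrt(13703 + t(-53)) = sqrt(13703 + (-33 - 53)/(-4 - 53)) = sqrt(13703 - 86/(-57)) = sqrt(13703 - 1/57*(-86)) = sqrt(13703 + 86/57) = sqrt(781157/57) = sqrt(44525949)/57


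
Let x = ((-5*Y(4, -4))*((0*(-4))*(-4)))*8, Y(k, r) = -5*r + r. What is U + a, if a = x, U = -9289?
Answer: -9289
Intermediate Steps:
Y(k, r) = -4*r
x = 0 (x = ((-(-20)*(-4))*((0*(-4))*(-4)))*8 = ((-5*16)*(0*(-4)))*8 = -80*0*8 = 0*8 = 0)
a = 0
U + a = -9289 + 0 = -9289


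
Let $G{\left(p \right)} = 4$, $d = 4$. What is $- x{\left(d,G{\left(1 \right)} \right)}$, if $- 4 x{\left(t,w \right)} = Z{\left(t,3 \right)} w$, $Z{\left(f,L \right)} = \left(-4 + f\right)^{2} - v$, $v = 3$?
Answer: $-3$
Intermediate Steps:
$Z{\left(f,L \right)} = -3 + \left(-4 + f\right)^{2}$ ($Z{\left(f,L \right)} = \left(-4 + f\right)^{2} - 3 = -3 + \left(-4 + f\right)^{2}$)
$x{\left(t,w \right)} = - \frac{w \left(-3 + \left(-4 + t\right)^{2}\right)}{4}$ ($x{\left(t,w \right)} = - \frac{\left(-3 + \left(-4 + t\right)^{2}\right) w}{4} = - \frac{w \left(-3 + \left(-4 + t\right)^{2}\right)}{4}$)
$- x{\left(d,G{\left(1 \right)} \right)} = - \frac{\left(-1\right) 4 \left(-3 + \left(-4 + 4\right)^{2}\right)}{4} = - \frac{\left(-1\right) 4 \left(-3 + 0^{2}\right)}{4} = - \frac{\left(-1\right) 4 \left(-3 + 0\right)}{4} = - \frac{\left(-1\right) 4 \left(-3\right)}{4} = \left(-1\right) 3 = -3$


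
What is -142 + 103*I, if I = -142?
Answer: -14768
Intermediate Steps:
-142 + 103*I = -142 + 103*(-142) = -142 - 14626 = -14768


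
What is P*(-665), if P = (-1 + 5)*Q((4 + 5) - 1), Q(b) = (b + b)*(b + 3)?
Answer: -468160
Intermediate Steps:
Q(b) = 2*b*(3 + b) (Q(b) = (2*b)*(3 + b) = 2*b*(3 + b))
P = 704 (P = (-1 + 5)*(2*((4 + 5) - 1)*(3 + ((4 + 5) - 1))) = 4*(2*(9 - 1)*(3 + (9 - 1))) = 4*(2*8*(3 + 8)) = 4*(2*8*11) = 4*176 = 704)
P*(-665) = 704*(-665) = -468160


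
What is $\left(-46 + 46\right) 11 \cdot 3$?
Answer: $0$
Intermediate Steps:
$\left(-46 + 46\right) 11 \cdot 3 = 0 \cdot 33 = 0$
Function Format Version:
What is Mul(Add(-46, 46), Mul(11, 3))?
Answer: 0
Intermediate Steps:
Mul(Add(-46, 46), Mul(11, 3)) = Mul(0, 33) = 0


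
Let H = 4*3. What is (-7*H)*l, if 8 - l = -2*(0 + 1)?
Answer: -840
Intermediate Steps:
H = 12
l = 10 (l = 8 - (-2)*(0 + 1) = 8 - (-2) = 8 - 1*(-2) = 8 + 2 = 10)
(-7*H)*l = -7*12*10 = -84*10 = -840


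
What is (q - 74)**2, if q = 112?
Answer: 1444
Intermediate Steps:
(q - 74)**2 = (112 - 74)**2 = 38**2 = 1444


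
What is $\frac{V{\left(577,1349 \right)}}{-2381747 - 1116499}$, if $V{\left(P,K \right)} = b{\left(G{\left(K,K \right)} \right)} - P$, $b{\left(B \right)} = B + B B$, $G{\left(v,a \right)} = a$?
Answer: $- \frac{1820573}{3498246} \approx -0.52042$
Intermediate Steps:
$b{\left(B \right)} = B + B^{2}$
$V{\left(P,K \right)} = - P + K \left(1 + K\right)$ ($V{\left(P,K \right)} = K \left(1 + K\right) - P = - P + K \left(1 + K\right)$)
$\frac{V{\left(577,1349 \right)}}{-2381747 - 1116499} = \frac{\left(-1\right) 577 + 1349 \left(1 + 1349\right)}{-2381747 - 1116499} = \frac{-577 + 1349 \cdot 1350}{-2381747 - 1116499} = \frac{-577 + 1821150}{-3498246} = 1820573 \left(- \frac{1}{3498246}\right) = - \frac{1820573}{3498246}$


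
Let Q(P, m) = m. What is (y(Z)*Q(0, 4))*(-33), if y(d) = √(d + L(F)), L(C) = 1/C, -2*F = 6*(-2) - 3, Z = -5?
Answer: -44*I*√1095/5 ≈ -291.2*I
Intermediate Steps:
F = 15/2 (F = -(6*(-2) - 3)/2 = -(-12 - 3)/2 = -½*(-15) = 15/2 ≈ 7.5000)
L(C) = 1/C
y(d) = √(2/15 + d) (y(d) = √(d + 1/(15/2)) = √(d + 2/15) = √(2/15 + d))
(y(Z)*Q(0, 4))*(-33) = ((√(30 + 225*(-5))/15)*4)*(-33) = ((√(30 - 1125)/15)*4)*(-33) = ((√(-1095)/15)*4)*(-33) = (((I*√1095)/15)*4)*(-33) = ((I*√1095/15)*4)*(-33) = (4*I*√1095/15)*(-33) = -44*I*√1095/5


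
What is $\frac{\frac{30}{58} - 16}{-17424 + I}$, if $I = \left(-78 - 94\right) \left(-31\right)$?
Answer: $\frac{449}{350668} \approx 0.0012804$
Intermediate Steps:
$I = 5332$ ($I = \left(-172\right) \left(-31\right) = 5332$)
$\frac{\frac{30}{58} - 16}{-17424 + I} = \frac{\frac{30}{58} - 16}{-17424 + 5332} = \frac{30 \cdot \frac{1}{58} - 16}{-12092} = \left(\frac{15}{29} - 16\right) \left(- \frac{1}{12092}\right) = \left(- \frac{449}{29}\right) \left(- \frac{1}{12092}\right) = \frac{449}{350668}$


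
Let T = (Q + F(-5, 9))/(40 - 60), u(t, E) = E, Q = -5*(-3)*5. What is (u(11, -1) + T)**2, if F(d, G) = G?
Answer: 676/25 ≈ 27.040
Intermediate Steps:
Q = 75 (Q = 15*5 = 75)
T = -21/5 (T = (75 + 9)/(40 - 60) = 84/(-20) = 84*(-1/20) = -21/5 ≈ -4.2000)
(u(11, -1) + T)**2 = (-1 - 21/5)**2 = (-26/5)**2 = 676/25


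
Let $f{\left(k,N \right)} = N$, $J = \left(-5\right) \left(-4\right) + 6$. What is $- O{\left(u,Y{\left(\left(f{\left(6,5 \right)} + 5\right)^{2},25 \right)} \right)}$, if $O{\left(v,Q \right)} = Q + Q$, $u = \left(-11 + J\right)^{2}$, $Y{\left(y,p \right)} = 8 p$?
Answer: $-400$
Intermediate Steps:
$J = 26$ ($J = 20 + 6 = 26$)
$u = 225$ ($u = \left(-11 + 26\right)^{2} = 15^{2} = 225$)
$O{\left(v,Q \right)} = 2 Q$
$- O{\left(u,Y{\left(\left(f{\left(6,5 \right)} + 5\right)^{2},25 \right)} \right)} = - 2 \cdot 8 \cdot 25 = - 2 \cdot 200 = \left(-1\right) 400 = -400$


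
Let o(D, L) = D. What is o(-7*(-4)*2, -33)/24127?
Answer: 56/24127 ≈ 0.0023210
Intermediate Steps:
o(-7*(-4)*2, -33)/24127 = (-7*(-4)*2)/24127 = (28*2)*(1/24127) = 56*(1/24127) = 56/24127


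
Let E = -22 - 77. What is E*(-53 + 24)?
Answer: 2871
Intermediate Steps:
E = -99
E*(-53 + 24) = -99*(-53 + 24) = -99*(-29) = 2871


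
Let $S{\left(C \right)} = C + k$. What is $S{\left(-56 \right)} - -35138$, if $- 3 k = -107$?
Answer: $\frac{105353}{3} \approx 35118.0$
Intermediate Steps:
$k = \frac{107}{3}$ ($k = \left(- \frac{1}{3}\right) \left(-107\right) = \frac{107}{3} \approx 35.667$)
$S{\left(C \right)} = \frac{107}{3} + C$ ($S{\left(C \right)} = C + \frac{107}{3} = \frac{107}{3} + C$)
$S{\left(-56 \right)} - -35138 = \left(\frac{107}{3} - 56\right) - -35138 = - \frac{61}{3} + 35138 = \frac{105353}{3}$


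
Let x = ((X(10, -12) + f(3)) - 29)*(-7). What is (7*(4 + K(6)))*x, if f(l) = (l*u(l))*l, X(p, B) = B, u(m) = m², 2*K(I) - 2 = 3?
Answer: -12740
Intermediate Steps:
K(I) = 5/2 (K(I) = 1 + (½)*3 = 1 + 3/2 = 5/2)
f(l) = l⁴ (f(l) = (l*l²)*l = l³*l = l⁴)
x = -280 (x = ((-12 + 3⁴) - 29)*(-7) = ((-12 + 81) - 29)*(-7) = (69 - 29)*(-7) = 40*(-7) = -280)
(7*(4 + K(6)))*x = (7*(4 + 5/2))*(-280) = (7*(13/2))*(-280) = (91/2)*(-280) = -12740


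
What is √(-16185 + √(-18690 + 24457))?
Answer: √(-16185 + √5767) ≈ 126.92*I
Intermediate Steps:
√(-16185 + √(-18690 + 24457)) = √(-16185 + √5767)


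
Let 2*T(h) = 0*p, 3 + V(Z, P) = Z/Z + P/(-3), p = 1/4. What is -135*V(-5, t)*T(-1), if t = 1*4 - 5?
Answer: 0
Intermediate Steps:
p = ¼ ≈ 0.25000
t = -1 (t = 4 - 5 = -1)
V(Z, P) = -2 - P/3 (V(Z, P) = -3 + (Z/Z + P/(-3)) = -3 + (1 + P*(-⅓)) = -3 + (1 - P/3) = -2 - P/3)
T(h) = 0 (T(h) = (0*(¼))/2 = (½)*0 = 0)
-135*V(-5, t)*T(-1) = -135*(-2 - ⅓*(-1))*0 = -135*(-2 + ⅓)*0 = -(-225)*0 = -135*0 = 0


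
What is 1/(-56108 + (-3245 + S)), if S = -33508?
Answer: -1/92861 ≈ -1.0769e-5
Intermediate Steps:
1/(-56108 + (-3245 + S)) = 1/(-56108 + (-3245 - 33508)) = 1/(-56108 - 36753) = 1/(-92861) = -1/92861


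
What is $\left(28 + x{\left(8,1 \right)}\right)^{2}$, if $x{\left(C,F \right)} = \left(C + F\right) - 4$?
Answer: $1089$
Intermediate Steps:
$x{\left(C,F \right)} = -4 + C + F$
$\left(28 + x{\left(8,1 \right)}\right)^{2} = \left(28 + \left(-4 + 8 + 1\right)\right)^{2} = \left(28 + 5\right)^{2} = 33^{2} = 1089$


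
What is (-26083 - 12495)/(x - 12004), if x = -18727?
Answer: 38578/30731 ≈ 1.2553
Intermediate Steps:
(-26083 - 12495)/(x - 12004) = (-26083 - 12495)/(-18727 - 12004) = -38578/(-30731) = -38578*(-1/30731) = 38578/30731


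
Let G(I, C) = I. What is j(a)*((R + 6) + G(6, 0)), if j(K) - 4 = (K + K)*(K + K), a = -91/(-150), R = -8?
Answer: 123124/5625 ≈ 21.889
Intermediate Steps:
a = 91/150 (a = -91*(-1/150) = 91/150 ≈ 0.60667)
j(K) = 4 + 4*K² (j(K) = 4 + (K + K)*(K + K) = 4 + (2*K)*(2*K) = 4 + 4*K²)
j(a)*((R + 6) + G(6, 0)) = (4 + 4*(91/150)²)*((-8 + 6) + 6) = (4 + 4*(8281/22500))*(-2 + 6) = (4 + 8281/5625)*4 = (30781/5625)*4 = 123124/5625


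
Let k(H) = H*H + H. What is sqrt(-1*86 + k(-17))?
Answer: sqrt(186) ≈ 13.638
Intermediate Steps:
k(H) = H + H**2 (k(H) = H**2 + H = H + H**2)
sqrt(-1*86 + k(-17)) = sqrt(-1*86 - 17*(1 - 17)) = sqrt(-86 - 17*(-16)) = sqrt(-86 + 272) = sqrt(186)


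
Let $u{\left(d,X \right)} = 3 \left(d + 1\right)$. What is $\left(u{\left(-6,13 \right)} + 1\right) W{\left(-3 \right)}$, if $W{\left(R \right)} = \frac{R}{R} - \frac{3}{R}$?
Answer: $-28$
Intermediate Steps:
$u{\left(d,X \right)} = 3 + 3 d$ ($u{\left(d,X \right)} = 3 \left(1 + d\right) = 3 + 3 d$)
$W{\left(R \right)} = 1 - \frac{3}{R}$
$\left(u{\left(-6,13 \right)} + 1\right) W{\left(-3 \right)} = \left(\left(3 + 3 \left(-6\right)\right) + 1\right) \frac{-3 - 3}{-3} = \left(\left(3 - 18\right) + 1\right) \left(\left(- \frac{1}{3}\right) \left(-6\right)\right) = \left(-15 + 1\right) 2 = \left(-14\right) 2 = -28$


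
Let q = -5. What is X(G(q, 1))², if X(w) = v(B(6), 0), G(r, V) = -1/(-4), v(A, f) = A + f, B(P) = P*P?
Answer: 1296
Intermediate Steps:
B(P) = P²
G(r, V) = ¼ (G(r, V) = -1*(-¼) = ¼)
X(w) = 36 (X(w) = 6² + 0 = 36 + 0 = 36)
X(G(q, 1))² = 36² = 1296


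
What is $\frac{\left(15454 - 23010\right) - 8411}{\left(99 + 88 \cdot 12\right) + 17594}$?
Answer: $- \frac{15967}{18749} \approx -0.85162$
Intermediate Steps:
$\frac{\left(15454 - 23010\right) - 8411}{\left(99 + 88 \cdot 12\right) + 17594} = \frac{-7556 - 8411}{\left(99 + 1056\right) + 17594} = - \frac{15967}{1155 + 17594} = - \frac{15967}{18749}$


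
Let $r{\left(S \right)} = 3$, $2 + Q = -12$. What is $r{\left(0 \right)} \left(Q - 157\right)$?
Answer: $-513$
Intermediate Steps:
$Q = -14$ ($Q = -2 - 12 = -14$)
$r{\left(0 \right)} \left(Q - 157\right) = 3 \left(-14 - 157\right) = 3 \left(-171\right) = -513$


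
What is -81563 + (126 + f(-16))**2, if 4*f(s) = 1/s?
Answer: -269070079/4096 ≈ -65691.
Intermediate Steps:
f(s) = 1/(4*s)
-81563 + (126 + f(-16))**2 = -81563 + (126 + (1/4)/(-16))**2 = -81563 + (126 + (1/4)*(-1/16))**2 = -81563 + (126 - 1/64)**2 = -81563 + (8063/64)**2 = -81563 + 65011969/4096 = -269070079/4096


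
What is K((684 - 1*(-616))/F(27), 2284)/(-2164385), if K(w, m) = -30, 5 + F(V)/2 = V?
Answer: 6/432877 ≈ 1.3861e-5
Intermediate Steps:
F(V) = -10 + 2*V
K((684 - 1*(-616))/F(27), 2284)/(-2164385) = -30/(-2164385) = -30*(-1/2164385) = 6/432877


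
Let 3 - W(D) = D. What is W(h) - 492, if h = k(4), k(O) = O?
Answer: -493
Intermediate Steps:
h = 4
W(D) = 3 - D
W(h) - 492 = (3 - 1*4) - 492 = (3 - 4) - 492 = -1 - 492 = -493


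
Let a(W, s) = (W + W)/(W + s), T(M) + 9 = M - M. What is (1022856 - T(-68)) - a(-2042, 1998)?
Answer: 11250494/11 ≈ 1.0228e+6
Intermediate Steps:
T(M) = -9 (T(M) = -9 + (M - M) = -9 + 0 = -9)
a(W, s) = 2*W/(W + s) (a(W, s) = (2*W)/(W + s) = 2*W/(W + s))
(1022856 - T(-68)) - a(-2042, 1998) = (1022856 - 1*(-9)) - 2*(-2042)/(-2042 + 1998) = (1022856 + 9) - 2*(-2042)/(-44) = 1022865 - 2*(-2042)*(-1)/44 = 1022865 - 1*1021/11 = 1022865 - 1021/11 = 11250494/11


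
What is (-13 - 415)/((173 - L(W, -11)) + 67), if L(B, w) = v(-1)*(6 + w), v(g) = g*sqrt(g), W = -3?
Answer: -20544/11525 - 428*I/11525 ≈ -1.7826 - 0.037137*I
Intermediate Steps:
v(g) = g**(3/2)
L(B, w) = -I*(6 + w) (L(B, w) = (-1)**(3/2)*(6 + w) = (-I)*(6 + w) = -I*(6 + w))
(-13 - 415)/((173 - L(W, -11)) + 67) = (-13 - 415)/((173 - I*(-6 - 1*(-11))) + 67) = -428/((173 - I*(-6 + 11)) + 67) = -428/((173 - I*5) + 67) = -428/((173 - 5*I) + 67) = -428*(240 + 5*I)/57625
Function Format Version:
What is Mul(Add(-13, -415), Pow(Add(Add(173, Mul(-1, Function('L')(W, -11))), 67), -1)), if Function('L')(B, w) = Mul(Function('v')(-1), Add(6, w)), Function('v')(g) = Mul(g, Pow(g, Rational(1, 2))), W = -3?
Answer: Add(Rational(-20544, 11525), Mul(Rational(-428, 11525), I)) ≈ Add(-1.7826, Mul(-0.037137, I))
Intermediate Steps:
Function('v')(g) = Pow(g, Rational(3, 2))
Function('L')(B, w) = Mul(-1, I, Add(6, w)) (Function('L')(B, w) = Mul(Pow(-1, Rational(3, 2)), Add(6, w)) = Mul(Mul(-1, I), Add(6, w)) = Mul(-1, I, Add(6, w)))
Mul(Add(-13, -415), Pow(Add(Add(173, Mul(-1, Function('L')(W, -11))), 67), -1)) = Mul(Add(-13, -415), Pow(Add(Add(173, Mul(-1, Mul(I, Add(-6, Mul(-1, -11))))), 67), -1)) = Mul(-428, Pow(Add(Add(173, Mul(-1, Mul(I, Add(-6, 11)))), 67), -1)) = Mul(-428, Pow(Add(Add(173, Mul(-1, Mul(I, 5))), 67), -1)) = Mul(-428, Pow(Add(Add(173, Mul(-1, Mul(5, I))), 67), -1)) = Mul(-428, Pow(Add(Add(173, Mul(-5, I)), 67), -1)) = Mul(-428, Pow(Add(240, Mul(-5, I)), -1)) = Mul(-428, Mul(Rational(1, 57625), Add(240, Mul(5, I)))) = Mul(Rational(-428, 57625), Add(240, Mul(5, I)))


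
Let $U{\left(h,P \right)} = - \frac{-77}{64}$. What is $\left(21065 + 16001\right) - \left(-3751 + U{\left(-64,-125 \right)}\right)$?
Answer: $\frac{2612211}{64} \approx 40816.0$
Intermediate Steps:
$U{\left(h,P \right)} = \frac{77}{64}$ ($U{\left(h,P \right)} = - \frac{-77}{64} = \left(-1\right) \left(- \frac{77}{64}\right) = \frac{77}{64}$)
$\left(21065 + 16001\right) - \left(-3751 + U{\left(-64,-125 \right)}\right) = \left(21065 + 16001\right) + \left(3751 - \frac{77}{64}\right) = 37066 + \left(3751 - \frac{77}{64}\right) = 37066 + \frac{239987}{64} = \frac{2612211}{64}$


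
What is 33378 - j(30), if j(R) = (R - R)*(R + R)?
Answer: 33378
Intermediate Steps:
j(R) = 0 (j(R) = 0*(2*R) = 0)
33378 - j(30) = 33378 - 1*0 = 33378 + 0 = 33378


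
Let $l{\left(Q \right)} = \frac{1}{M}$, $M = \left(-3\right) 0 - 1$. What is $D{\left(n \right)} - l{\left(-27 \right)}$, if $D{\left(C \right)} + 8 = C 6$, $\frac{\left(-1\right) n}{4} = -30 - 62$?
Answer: $2201$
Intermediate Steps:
$n = 368$ ($n = - 4 \left(-30 - 62\right) = \left(-4\right) \left(-92\right) = 368$)
$M = -1$ ($M = 0 - 1 = -1$)
$l{\left(Q \right)} = -1$ ($l{\left(Q \right)} = \frac{1}{-1} = -1$)
$D{\left(C \right)} = -8 + 6 C$ ($D{\left(C \right)} = -8 + C 6 = -8 + 6 C$)
$D{\left(n \right)} - l{\left(-27 \right)} = \left(-8 + 6 \cdot 368\right) - -1 = \left(-8 + 2208\right) + 1 = 2200 + 1 = 2201$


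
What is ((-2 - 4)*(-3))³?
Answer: 5832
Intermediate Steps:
((-2 - 4)*(-3))³ = (-6*(-3))³ = 18³ = 5832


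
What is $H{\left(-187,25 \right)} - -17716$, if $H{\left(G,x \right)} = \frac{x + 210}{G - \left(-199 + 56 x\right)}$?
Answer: $\frac{24589573}{1388} \approx 17716.0$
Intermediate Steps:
$H{\left(G,x \right)} = \frac{210 + x}{199 + G - 56 x}$ ($H{\left(G,x \right)} = \frac{210 + x}{G - \left(-199 + 56 x\right)} = \frac{210 + x}{199 + G - 56 x}$)
$H{\left(-187,25 \right)} - -17716 = \frac{210 + 25}{199 - 187 - 1400} - -17716 = \frac{1}{199 - 187 - 1400} \cdot 235 + 17716 = \frac{1}{-1388} \cdot 235 + 17716 = \left(- \frac{1}{1388}\right) 235 + 17716 = - \frac{235}{1388} + 17716 = \frac{24589573}{1388}$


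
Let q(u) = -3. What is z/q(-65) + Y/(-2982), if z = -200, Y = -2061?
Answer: 200861/2982 ≈ 67.358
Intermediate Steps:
z/q(-65) + Y/(-2982) = -200/(-3) - 2061/(-2982) = -200*(-⅓) - 2061*(-1/2982) = 200/3 + 687/994 = 200861/2982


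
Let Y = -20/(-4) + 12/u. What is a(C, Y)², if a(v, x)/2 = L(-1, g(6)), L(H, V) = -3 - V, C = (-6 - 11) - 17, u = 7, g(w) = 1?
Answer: 64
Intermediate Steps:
C = -34 (C = -17 - 17 = -34)
Y = 47/7 (Y = -20/(-4) + 12/7 = -20*(-¼) + 12*(⅐) = 5 + 12/7 = 47/7 ≈ 6.7143)
a(v, x) = -8 (a(v, x) = 2*(-3 - 1*1) = 2*(-3 - 1) = 2*(-4) = -8)
a(C, Y)² = (-8)² = 64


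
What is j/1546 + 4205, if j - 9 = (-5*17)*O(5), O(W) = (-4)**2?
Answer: 6499579/1546 ≈ 4204.1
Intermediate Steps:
O(W) = 16
j = -1351 (j = 9 - 5*17*16 = 9 - 85*16 = 9 - 1360 = -1351)
j/1546 + 4205 = -1351/1546 + 4205 = 6499579/1546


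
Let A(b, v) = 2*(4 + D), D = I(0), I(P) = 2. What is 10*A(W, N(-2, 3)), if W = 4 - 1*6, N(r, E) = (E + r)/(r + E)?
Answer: 120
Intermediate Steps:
D = 2
N(r, E) = 1 (N(r, E) = (E + r)/(E + r) = 1)
W = -2 (W = 4 - 6 = -2)
A(b, v) = 12 (A(b, v) = 2*(4 + 2) = 2*6 = 12)
10*A(W, N(-2, 3)) = 10*12 = 120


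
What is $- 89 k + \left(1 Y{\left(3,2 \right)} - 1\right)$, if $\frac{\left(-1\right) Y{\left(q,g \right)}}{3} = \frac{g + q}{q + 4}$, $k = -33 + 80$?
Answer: $- \frac{29303}{7} \approx -4186.1$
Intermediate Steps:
$k = 47$
$Y{\left(q,g \right)} = - \frac{3 \left(g + q\right)}{4 + q}$ ($Y{\left(q,g \right)} = - 3 \frac{g + q}{q + 4} = - 3 \frac{g + q}{4 + q} = - \frac{3 \left(g + q\right)}{4 + q}$)
$- 89 k + \left(1 Y{\left(3,2 \right)} - 1\right) = \left(-89\right) 47 + \left(1 \frac{3 \left(\left(-1\right) 2 - 3\right)}{4 + 3} - 1\right) = -4183 + \left(1 \frac{3 \left(-2 - 3\right)}{7} - 1\right) = -4183 + \left(1 \cdot 3 \cdot \frac{1}{7} \left(-5\right) - 1\right) = -4183 + \left(1 \left(- \frac{15}{7}\right) - 1\right) = -4183 - \frac{22}{7} = - \frac{29303}{7}$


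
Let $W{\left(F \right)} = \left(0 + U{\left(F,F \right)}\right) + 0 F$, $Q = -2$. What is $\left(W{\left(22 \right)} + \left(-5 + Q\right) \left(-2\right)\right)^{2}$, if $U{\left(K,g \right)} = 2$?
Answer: $256$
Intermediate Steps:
$W{\left(F \right)} = 2$ ($W{\left(F \right)} = \left(0 + 2\right) + 0 F = 2 + 0 = 2$)
$\left(W{\left(22 \right)} + \left(-5 + Q\right) \left(-2\right)\right)^{2} = \left(2 + \left(-5 - 2\right) \left(-2\right)\right)^{2} = \left(2 - -14\right)^{2} = \left(2 + 14\right)^{2} = 16^{2} = 256$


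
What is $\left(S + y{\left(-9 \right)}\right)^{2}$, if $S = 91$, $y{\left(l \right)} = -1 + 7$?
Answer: $9409$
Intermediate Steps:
$y{\left(l \right)} = 6$
$\left(S + y{\left(-9 \right)}\right)^{2} = \left(91 + 6\right)^{2} = 97^{2} = 9409$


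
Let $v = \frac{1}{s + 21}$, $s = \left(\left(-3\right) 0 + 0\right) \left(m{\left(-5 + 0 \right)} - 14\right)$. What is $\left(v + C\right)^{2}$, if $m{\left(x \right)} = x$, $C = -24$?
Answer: $\frac{253009}{441} \approx 573.72$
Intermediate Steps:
$s = 0$ ($s = \left(\left(-3\right) 0 + 0\right) \left(\left(-5 + 0\right) - 14\right) = \left(0 + 0\right) \left(-5 - 14\right) = 0 \left(-19\right) = 0$)
$v = \frac{1}{21}$ ($v = \frac{1}{0 + 21} = \frac{1}{21} \approx 0.047619$)
$\left(v + C\right)^{2} = \left(\frac{1}{21} - 24\right)^{2} = \left(- \frac{503}{21}\right)^{2} = \frac{253009}{441}$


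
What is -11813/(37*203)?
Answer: -11813/7511 ≈ -1.5728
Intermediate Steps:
-11813/(37*203) = -11813/7511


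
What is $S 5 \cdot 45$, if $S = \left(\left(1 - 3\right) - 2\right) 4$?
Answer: $-3600$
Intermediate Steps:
$S = -16$ ($S = \left(\left(1 - 3\right) - 2\right) 4 = \left(-2 - 2\right) 4 = \left(-4\right) 4 = -16$)
$S 5 \cdot 45 = \left(-16\right) 5 \cdot 45 = \left(-80\right) 45 = -3600$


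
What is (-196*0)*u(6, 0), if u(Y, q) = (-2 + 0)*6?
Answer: 0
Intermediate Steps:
u(Y, q) = -12 (u(Y, q) = -2*6 = -12)
(-196*0)*u(6, 0) = -196*0*(-12) = 0*(-12) = 0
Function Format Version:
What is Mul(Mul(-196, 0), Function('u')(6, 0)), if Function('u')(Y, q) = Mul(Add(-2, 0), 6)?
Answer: 0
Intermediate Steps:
Function('u')(Y, q) = -12 (Function('u')(Y, q) = Mul(-2, 6) = -12)
Mul(Mul(-196, 0), Function('u')(6, 0)) = Mul(Mul(-196, 0), -12) = Mul(0, -12) = 0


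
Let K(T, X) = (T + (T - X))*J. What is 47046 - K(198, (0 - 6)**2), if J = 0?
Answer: 47046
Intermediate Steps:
K(T, X) = 0 (K(T, X) = (T + (T - X))*0 = (-X + 2*T)*0 = 0)
47046 - K(198, (0 - 6)**2) = 47046 - 1*0 = 47046 + 0 = 47046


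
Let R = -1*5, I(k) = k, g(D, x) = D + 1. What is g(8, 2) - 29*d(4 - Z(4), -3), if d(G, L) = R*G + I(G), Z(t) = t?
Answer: 9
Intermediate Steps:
g(D, x) = 1 + D
R = -5
d(G, L) = -4*G (d(G, L) = -5*G + G = -4*G)
g(8, 2) - 29*d(4 - Z(4), -3) = (1 + 8) - (-116)*(4 - 1*4) = 9 - (-116)*(4 - 4) = 9 - (-116)*0 = 9 - 29*0 = 9 + 0 = 9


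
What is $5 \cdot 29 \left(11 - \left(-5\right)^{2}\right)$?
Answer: $-2030$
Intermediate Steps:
$5 \cdot 29 \left(11 - \left(-5\right)^{2}\right) = 145 \left(11 - 25\right) = 145 \left(-14\right) = -2030$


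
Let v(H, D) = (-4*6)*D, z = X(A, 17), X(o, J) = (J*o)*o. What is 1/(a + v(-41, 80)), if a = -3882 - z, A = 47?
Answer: -1/43355 ≈ -2.3065e-5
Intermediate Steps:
X(o, J) = J*o²
z = 37553 (z = 17*47² = 17*2209 = 37553)
v(H, D) = -24*D
a = -41435 (a = -3882 - 1*37553 = -3882 - 37553 = -41435)
1/(a + v(-41, 80)) = 1/(-41435 - 24*80) = 1/(-41435 - 1920) = 1/(-43355) = -1/43355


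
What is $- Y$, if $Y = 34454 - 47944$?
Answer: $13490$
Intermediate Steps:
$Y = -13490$
$- Y = \left(-1\right) \left(-13490\right) = 13490$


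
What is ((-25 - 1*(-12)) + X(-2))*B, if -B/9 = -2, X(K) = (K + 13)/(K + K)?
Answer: -567/2 ≈ -283.50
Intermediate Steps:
X(K) = (13 + K)/(2*K) (X(K) = (13 + K)/((2*K)) = (13 + K)*(1/(2*K)) = (13 + K)/(2*K))
B = 18 (B = -9*(-2) = 18)
((-25 - 1*(-12)) + X(-2))*B = ((-25 - 1*(-12)) + (1/2)*(13 - 2)/(-2))*18 = ((-25 + 12) + (1/2)*(-1/2)*11)*18 = (-13 - 11/4)*18 = -63/4*18 = -567/2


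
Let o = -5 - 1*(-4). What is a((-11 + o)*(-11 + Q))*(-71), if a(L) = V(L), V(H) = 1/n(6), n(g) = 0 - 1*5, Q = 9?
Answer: 71/5 ≈ 14.200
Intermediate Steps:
o = -1 (o = -5 + 4 = -1)
n(g) = -5 (n(g) = 0 - 5 = -5)
V(H) = -⅕ (V(H) = 1/(-5) = -⅕)
a(L) = -⅕
a((-11 + o)*(-11 + Q))*(-71) = -⅕*(-71) = 71/5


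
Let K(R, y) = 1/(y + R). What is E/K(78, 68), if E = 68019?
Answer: 9930774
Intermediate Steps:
K(R, y) = 1/(R + y)
E/K(78, 68) = 68019/(1/(78 + 68)) = 68019/(1/146) = 68019*146 = 9930774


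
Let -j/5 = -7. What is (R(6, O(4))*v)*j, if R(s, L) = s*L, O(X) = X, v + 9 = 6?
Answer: -2520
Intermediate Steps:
v = -3 (v = -9 + 6 = -3)
R(s, L) = L*s
j = 35 (j = -5*(-7) = 35)
(R(6, O(4))*v)*j = ((4*6)*(-3))*35 = (24*(-3))*35 = -72*35 = -2520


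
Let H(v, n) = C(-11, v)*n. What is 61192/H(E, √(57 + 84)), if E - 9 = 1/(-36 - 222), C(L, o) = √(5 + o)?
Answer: 61192*√14595662/169717 ≈ 1377.5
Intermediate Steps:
E = 2321/258 (E = 9 + 1/(-36 - 222) = 9 + 1/(-258) = 9 - 1/258 = 2321/258 ≈ 8.9961)
H(v, n) = n*√(5 + v) (H(v, n) = √(5 + v)*n = n*√(5 + v))
61192/H(E, √(57 + 84)) = 61192/((√(57 + 84)*√(5 + 2321/258))) = 61192/((√141*√(3611/258))) = 61192/((√141*(√931638/258))) = 61192/((√14595662/86)) = 61192*(√14595662/169717) = 61192*√14595662/169717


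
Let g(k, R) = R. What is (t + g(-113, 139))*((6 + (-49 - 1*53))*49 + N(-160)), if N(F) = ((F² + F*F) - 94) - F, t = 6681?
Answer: 317552840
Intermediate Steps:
N(F) = -94 - F + 2*F² (N(F) = ((F² + F²) - 94) - F = (2*F² - 94) - F = (-94 + 2*F²) - F = -94 - F + 2*F²)
(t + g(-113, 139))*((6 + (-49 - 1*53))*49 + N(-160)) = (6681 + 139)*((6 + (-49 - 1*53))*49 + (-94 - 1*(-160) + 2*(-160)²)) = 6820*((6 + (-49 - 53))*49 + (-94 + 160 + 2*25600)) = 6820*((6 - 102)*49 + (-94 + 160 + 51200)) = 6820*(-96*49 + 51266) = 6820*(-4704 + 51266) = 6820*46562 = 317552840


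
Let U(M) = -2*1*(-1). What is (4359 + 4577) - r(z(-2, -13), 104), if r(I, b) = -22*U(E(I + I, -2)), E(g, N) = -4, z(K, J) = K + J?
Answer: 8980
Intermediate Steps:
z(K, J) = J + K
U(M) = 2 (U(M) = -2*(-1) = 2)
r(I, b) = -44 (r(I, b) = -22*2 = -44)
(4359 + 4577) - r(z(-2, -13), 104) = (4359 + 4577) - 1*(-44) = 8936 + 44 = 8980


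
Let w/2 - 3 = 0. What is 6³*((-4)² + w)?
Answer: 4752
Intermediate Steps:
w = 6 (w = 6 + 2*0 = 6 + 0 = 6)
6³*((-4)² + w) = 6³*((-4)² + 6) = 216*(16 + 6) = 216*22 = 4752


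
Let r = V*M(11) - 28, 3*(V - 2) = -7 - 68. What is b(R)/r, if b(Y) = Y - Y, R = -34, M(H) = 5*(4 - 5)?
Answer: 0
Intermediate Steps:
V = -23 (V = 2 + (-7 - 68)/3 = 2 + (1/3)*(-75) = 2 - 25 = -23)
M(H) = -5 (M(H) = 5*(-1) = -5)
b(Y) = 0
r = 87 (r = -23*(-5) - 28 = 115 - 28 = 87)
b(R)/r = 0/87 = 0*(1/87) = 0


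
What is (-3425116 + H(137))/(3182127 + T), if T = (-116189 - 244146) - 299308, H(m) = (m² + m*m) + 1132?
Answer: -1693223/1261242 ≈ -1.3425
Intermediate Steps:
H(m) = 1132 + 2*m² (H(m) = (m² + m²) + 1132 = 2*m² + 1132 = 1132 + 2*m²)
T = -659643 (T = -360335 - 299308 = -659643)
(-3425116 + H(137))/(3182127 + T) = (-3425116 + (1132 + 2*137²))/(3182127 - 659643) = (-3425116 + (1132 + 2*18769))/2522484 = (-3425116 + (1132 + 37538))*(1/2522484) = (-3425116 + 38670)*(1/2522484) = -3386446*1/2522484 = -1693223/1261242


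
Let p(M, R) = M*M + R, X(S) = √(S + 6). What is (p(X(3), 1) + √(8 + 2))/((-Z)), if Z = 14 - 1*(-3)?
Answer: -10/17 - √10/17 ≈ -0.77425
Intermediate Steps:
X(S) = √(6 + S)
Z = 17 (Z = 14 + 3 = 17)
p(M, R) = R + M² (p(M, R) = M² + R = R + M²)
(p(X(3), 1) + √(8 + 2))/((-Z)) = ((1 + (√(6 + 3))²) + √(8 + 2))/((-1*17)) = ((1 + (√9)²) + √10)/(-17) = -((1 + 3²) + √10)/17 = -((1 + 9) + √10)/17 = -(10 + √10)/17 = -10/17 - √10/17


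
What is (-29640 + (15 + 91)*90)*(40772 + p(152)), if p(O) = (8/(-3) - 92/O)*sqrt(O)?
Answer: -819517200 + 2499100*sqrt(38)/19 ≈ -8.1871e+8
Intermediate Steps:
p(O) = sqrt(O)*(-8/3 - 92/O) (p(O) = (8*(-1/3) - 92/O)*sqrt(O) = (-8/3 - 92/O)*sqrt(O) = sqrt(O)*(-8/3 - 92/O))
(-29640 + (15 + 91)*90)*(40772 + p(152)) = (-29640 + (15 + 91)*90)*(40772 + 4*(-69 - 2*152)/(3*sqrt(152))) = (-29640 + 106*90)*(40772 + 4*(sqrt(38)/76)*(-69 - 304)/3) = (-29640 + 9540)*(40772 + (4/3)*(sqrt(38)/76)*(-373)) = -20100*(40772 - 373*sqrt(38)/57) = -819517200 + 2499100*sqrt(38)/19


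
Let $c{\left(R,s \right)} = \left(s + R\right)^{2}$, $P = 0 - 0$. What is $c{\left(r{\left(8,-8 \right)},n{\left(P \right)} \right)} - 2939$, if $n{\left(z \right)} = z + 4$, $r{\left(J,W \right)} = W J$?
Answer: $661$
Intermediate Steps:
$r{\left(J,W \right)} = J W$
$P = 0$ ($P = 0 + 0 = 0$)
$n{\left(z \right)} = 4 + z$
$c{\left(R,s \right)} = \left(R + s\right)^{2}$
$c{\left(r{\left(8,-8 \right)},n{\left(P \right)} \right)} - 2939 = \left(8 \left(-8\right) + \left(4 + 0\right)\right)^{2} - 2939 = \left(-64 + 4\right)^{2} - 2939 = \left(-60\right)^{2} - 2939 = 3600 - 2939 = 661$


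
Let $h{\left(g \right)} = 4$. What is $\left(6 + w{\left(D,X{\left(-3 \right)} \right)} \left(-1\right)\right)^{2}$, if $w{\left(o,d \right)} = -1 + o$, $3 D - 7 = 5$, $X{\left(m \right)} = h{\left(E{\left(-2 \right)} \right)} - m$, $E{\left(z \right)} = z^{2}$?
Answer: $9$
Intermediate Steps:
$X{\left(m \right)} = 4 - m$
$D = 4$ ($D = \frac{7}{3} + \frac{1}{3} \cdot 5 = \frac{7}{3} + \frac{5}{3} = 4$)
$\left(6 + w{\left(D,X{\left(-3 \right)} \right)} \left(-1\right)\right)^{2} = \left(6 + \left(-1 + 4\right) \left(-1\right)\right)^{2} = \left(6 + 3 \left(-1\right)\right)^{2} = \left(6 - 3\right)^{2} = 3^{2} = 9$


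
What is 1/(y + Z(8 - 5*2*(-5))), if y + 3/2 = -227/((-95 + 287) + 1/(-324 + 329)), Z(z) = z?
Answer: 1922/106323 ≈ 0.018077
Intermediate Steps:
y = -5153/1922 (y = -3/2 - 227/((-95 + 287) + 1/(-324 + 329)) = -3/2 - 227/(192 + 1/5) = -3/2 - 227/961/5 = -3/2 - 227*5/961 = -3/2 - 1135/961 = -5153/1922 ≈ -2.6811)
1/(y + Z(8 - 5*2*(-5))) = 1/(-5153/1922 + (8 - 5*2*(-5))) = 1/(-5153/1922 + (8 - 10*(-5))) = 1/(-5153/1922 + (8 - 1*(-50))) = 1/(-5153/1922 + (8 + 50)) = 1/(-5153/1922 + 58) = 1/(106323/1922) = 1922/106323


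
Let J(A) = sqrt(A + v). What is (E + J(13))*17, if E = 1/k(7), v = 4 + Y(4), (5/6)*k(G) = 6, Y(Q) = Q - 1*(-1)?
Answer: 85/36 + 17*sqrt(22) ≈ 82.098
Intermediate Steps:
Y(Q) = 1 + Q (Y(Q) = Q + 1 = 1 + Q)
k(G) = 36/5 (k(G) = (6/5)*6 = 36/5)
v = 9 (v = 4 + (1 + 4) = 4 + 5 = 9)
E = 5/36 (E = 1/(36/5) = 5/36 ≈ 0.13889)
J(A) = sqrt(9 + A) (J(A) = sqrt(A + 9) = sqrt(9 + A))
(E + J(13))*17 = (5/36 + sqrt(9 + 13))*17 = (5/36 + sqrt(22))*17 = 85/36 + 17*sqrt(22)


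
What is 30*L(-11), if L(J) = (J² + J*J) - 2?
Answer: 7200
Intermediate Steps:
L(J) = -2 + 2*J² (L(J) = (J² + J²) - 2 = 2*J² - 2 = -2 + 2*J²)
30*L(-11) = 30*(-2 + 2*(-11)²) = 30*(-2 + 2*121) = 30*(-2 + 242) = 30*240 = 7200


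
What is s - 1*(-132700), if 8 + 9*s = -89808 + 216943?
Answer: 1321427/9 ≈ 1.4683e+5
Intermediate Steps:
s = 127127/9 (s = -8/9 + (-89808 + 216943)/9 = -8/9 + (⅑)*127135 = -8/9 + 127135/9 = 127127/9 ≈ 14125.)
s - 1*(-132700) = 127127/9 - 1*(-132700) = 127127/9 + 132700 = 1321427/9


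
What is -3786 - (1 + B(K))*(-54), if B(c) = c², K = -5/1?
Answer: -2382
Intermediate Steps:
K = -5 (K = -5*1 = -5)
-3786 - (1 + B(K))*(-54) = -3786 - (1 + (-5)²)*(-54) = -3786 - (1 + 25)*(-54) = -3786 - 26*(-54) = -3786 - 1*(-1404) = -3786 + 1404 = -2382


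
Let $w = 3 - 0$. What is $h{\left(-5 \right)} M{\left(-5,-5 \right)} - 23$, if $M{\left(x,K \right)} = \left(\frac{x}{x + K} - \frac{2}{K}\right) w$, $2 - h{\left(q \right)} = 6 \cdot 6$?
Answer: $- \frac{574}{5} \approx -114.8$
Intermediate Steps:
$h{\left(q \right)} = -34$ ($h{\left(q \right)} = 2 - 6 \cdot 6 = 2 - 36 = -34$)
$w = 3$ ($w = 3 + 0 = 3$)
$M{\left(x,K \right)} = - \frac{6}{K} + \frac{3 x}{K + x}$ ($M{\left(x,K \right)} = \left(\frac{x}{x + K} - \frac{2}{K}\right) 3 = \left(\frac{x}{K + x} - \frac{2}{K}\right) 3 = \left(- \frac{2}{K} + \frac{x}{K + x}\right) 3 = - \frac{6}{K} + \frac{3 x}{K + x}$)
$h{\left(-5 \right)} M{\left(-5,-5 \right)} - 23 = - 34 \frac{3 \left(\left(-2\right) \left(-5\right) - -10 - -25\right)}{\left(-5\right) \left(-5 - 5\right)} - 23 = - 34 \cdot 3 \left(- \frac{1}{5}\right) \frac{1}{-10} \left(10 + 10 + 25\right) - 23 = - 34 \cdot 3 \left(- \frac{1}{5}\right) \left(- \frac{1}{10}\right) 45 - 23 = \left(-34\right) \frac{27}{10} - 23 = - \frac{459}{5} - 23 = - \frac{574}{5}$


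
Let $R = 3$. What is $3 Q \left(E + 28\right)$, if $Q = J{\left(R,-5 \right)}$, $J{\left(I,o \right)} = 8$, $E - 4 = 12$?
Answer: $1056$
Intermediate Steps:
$E = 16$ ($E = 4 + 12 = 16$)
$Q = 8$
$3 Q \left(E + 28\right) = 3 \cdot 8 \left(16 + 28\right) = 24 \cdot 44 = 1056$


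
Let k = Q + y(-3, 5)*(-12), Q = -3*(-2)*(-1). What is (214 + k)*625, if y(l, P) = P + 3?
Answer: 70000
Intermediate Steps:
y(l, P) = 3 + P
Q = -6 (Q = 6*(-1) = -6)
k = -102 (k = -6 + (3 + 5)*(-12) = -6 + 8*(-12) = -6 - 96 = -102)
(214 + k)*625 = (214 - 102)*625 = 112*625 = 70000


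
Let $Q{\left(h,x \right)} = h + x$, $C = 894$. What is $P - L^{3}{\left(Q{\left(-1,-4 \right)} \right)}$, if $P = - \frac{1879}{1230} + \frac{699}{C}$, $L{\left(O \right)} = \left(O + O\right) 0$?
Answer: $- \frac{68338}{91635} \approx -0.74576$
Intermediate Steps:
$L{\left(O \right)} = 0$ ($L{\left(O \right)} = 2 O 0 = 0$)
$P = - \frac{68338}{91635}$ ($P = - \frac{1879}{1230} + \frac{699}{894} = \left(-1879\right) \frac{1}{1230} + 699 \cdot \frac{1}{894} = - \frac{1879}{1230} + \frac{233}{298} = - \frac{68338}{91635} \approx -0.74576$)
$P - L^{3}{\left(Q{\left(-1,-4 \right)} \right)} = - \frac{68338}{91635} - 0^{3} = - \frac{68338}{91635} - 0 = - \frac{68338}{91635} + 0 = - \frac{68338}{91635}$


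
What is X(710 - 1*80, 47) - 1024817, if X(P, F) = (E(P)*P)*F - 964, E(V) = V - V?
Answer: -1025781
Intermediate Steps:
E(V) = 0
X(P, F) = -964 (X(P, F) = (0*P)*F - 964 = 0*F - 964 = 0 - 964 = -964)
X(710 - 1*80, 47) - 1024817 = -964 - 1024817 = -1025781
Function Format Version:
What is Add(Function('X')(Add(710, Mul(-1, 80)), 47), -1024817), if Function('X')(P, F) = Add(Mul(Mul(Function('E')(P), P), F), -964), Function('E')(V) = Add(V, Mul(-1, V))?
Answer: -1025781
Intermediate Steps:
Function('E')(V) = 0
Function('X')(P, F) = -964 (Function('X')(P, F) = Add(Mul(Mul(0, P), F), -964) = Add(Mul(0, F), -964) = Add(0, -964) = -964)
Add(Function('X')(Add(710, Mul(-1, 80)), 47), -1024817) = Add(-964, -1024817) = -1025781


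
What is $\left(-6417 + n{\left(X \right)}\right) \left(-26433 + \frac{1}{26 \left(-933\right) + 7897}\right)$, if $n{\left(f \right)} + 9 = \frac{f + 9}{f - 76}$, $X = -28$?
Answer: $\frac{144506711895745}{850772} \approx 1.6985 \cdot 10^{8}$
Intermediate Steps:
$n{\left(f \right)} = -9 + \frac{9 + f}{-76 + f}$ ($n{\left(f \right)} = -9 + \frac{f + 9}{f - 76} = -9 + \frac{9 + f}{-76 + f}$)
$\left(-6417 + n{\left(X \right)}\right) \left(-26433 + \frac{1}{26 \left(-933\right) + 7897}\right) = \left(-6417 + \frac{693 - -224}{-76 - 28}\right) \left(-26433 + \frac{1}{26 \left(-933\right) + 7897}\right) = \left(-6417 + \frac{693 + 224}{-104}\right) \left(-26433 + \frac{1}{-24258 + 7897}\right) = \left(-6417 - \frac{917}{104}\right) \left(-26433 + \frac{1}{-16361}\right) = \left(-6417 - \frac{917}{104}\right) \left(-26433 - \frac{1}{16361}\right) = \left(- \frac{668285}{104}\right) \left(- \frac{432470314}{16361}\right) = \frac{144506711895745}{850772}$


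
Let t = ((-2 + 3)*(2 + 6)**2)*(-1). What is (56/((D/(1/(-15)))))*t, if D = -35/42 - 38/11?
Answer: -78848/1415 ≈ -55.723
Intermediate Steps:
D = -283/66 (D = -35*1/42 - 38*1/11 = -5/6 - 38/11 = -283/66 ≈ -4.2879)
t = -64 (t = (1*8**2)*(-1) = (1*64)*(-1) = 64*(-1) = -64)
(56/((D/(1/(-15)))))*t = (56/((-283/(66*(1/(-15))))))*(-64) = (56/((-283/(66*(-1/15)))))*(-64) = (56/((-283/66*(-15))))*(-64) = (56/(1415/22))*(-64) = (56*(22/1415))*(-64) = (1232/1415)*(-64) = -78848/1415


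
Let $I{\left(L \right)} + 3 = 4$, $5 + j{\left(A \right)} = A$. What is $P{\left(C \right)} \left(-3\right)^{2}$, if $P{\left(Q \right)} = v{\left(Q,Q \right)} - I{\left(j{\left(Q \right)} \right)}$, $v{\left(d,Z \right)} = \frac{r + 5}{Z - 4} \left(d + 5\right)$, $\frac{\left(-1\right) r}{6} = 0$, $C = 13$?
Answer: $81$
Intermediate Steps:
$j{\left(A \right)} = -5 + A$
$r = 0$ ($r = \left(-6\right) 0 = 0$)
$I{\left(L \right)} = 1$ ($I{\left(L \right)} = -3 + 4 = 1$)
$v{\left(d,Z \right)} = \frac{5 \left(5 + d\right)}{-4 + Z}$ ($v{\left(d,Z \right)} = \frac{0 + 5}{Z - 4} \left(d + 5\right) = \frac{5}{-4 + Z} \left(5 + d\right) = \frac{5 \left(5 + d\right)}{-4 + Z}$)
$P{\left(Q \right)} = -1 + \frac{5 \left(5 + Q\right)}{-4 + Q}$ ($P{\left(Q \right)} = \frac{5 \left(5 + Q\right)}{-4 + Q} - 1 = -1 + \frac{5 \left(5 + Q\right)}{-4 + Q}$)
$P{\left(C \right)} \left(-3\right)^{2} = \frac{29 + 4 \cdot 13}{-4 + 13} \left(-3\right)^{2} = \frac{29 + 52}{9} \cdot 9 = \frac{1}{9} \cdot 81 \cdot 9 = 9 \cdot 9 = 81$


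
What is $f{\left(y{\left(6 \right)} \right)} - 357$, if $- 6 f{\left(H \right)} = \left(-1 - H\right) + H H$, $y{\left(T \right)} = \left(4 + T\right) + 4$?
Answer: $- \frac{2323}{6} \approx -387.17$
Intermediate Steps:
$y{\left(T \right)} = 8 + T$
$f{\left(H \right)} = \frac{1}{6} - \frac{H^{2}}{6} + \frac{H}{6}$ ($f{\left(H \right)} = - \frac{\left(-1 - H\right) + H H}{6} = - \frac{\left(-1 - H\right) + H^{2}}{6} = - \frac{-1 + H^{2} - H}{6} = \frac{1}{6} - \frac{H^{2}}{6} + \frac{H}{6}$)
$f{\left(y{\left(6 \right)} \right)} - 357 = \left(\frac{1}{6} - \frac{\left(8 + 6\right)^{2}}{6} + \frac{8 + 6}{6}\right) - 357 = \left(\frac{1}{6} - \frac{14^{2}}{6} + \frac{1}{6} \cdot 14\right) - 357 = \left(\frac{1}{6} - \frac{98}{3} + \frac{7}{3}\right) - 357 = - \frac{181}{6} - 357 = - \frac{2323}{6}$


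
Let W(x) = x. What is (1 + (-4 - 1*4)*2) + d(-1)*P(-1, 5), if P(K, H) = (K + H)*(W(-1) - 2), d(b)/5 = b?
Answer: 45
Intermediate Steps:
d(b) = 5*b
P(K, H) = -3*H - 3*K (P(K, H) = (K + H)*(-1 - 2) = (H + K)*(-3) = -3*H - 3*K)
(1 + (-4 - 1*4)*2) + d(-1)*P(-1, 5) = (1 + (-4 - 1*4)*2) + (5*(-1))*(-3*5 - 3*(-1)) = (1 + (-4 - 4)*2) - 5*(-15 + 3) = (1 - 8*2) - 5*(-12) = (1 - 16) + 60 = -15 + 60 = 45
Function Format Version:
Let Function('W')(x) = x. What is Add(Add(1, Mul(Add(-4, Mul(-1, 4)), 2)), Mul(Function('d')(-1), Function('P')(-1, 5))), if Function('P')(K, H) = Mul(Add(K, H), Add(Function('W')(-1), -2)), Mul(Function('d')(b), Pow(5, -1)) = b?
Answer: 45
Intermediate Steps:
Function('d')(b) = Mul(5, b)
Function('P')(K, H) = Add(Mul(-3, H), Mul(-3, K)) (Function('P')(K, H) = Mul(Add(K, H), Add(-1, -2)) = Mul(Add(H, K), -3) = Add(Mul(-3, H), Mul(-3, K)))
Add(Add(1, Mul(Add(-4, Mul(-1, 4)), 2)), Mul(Function('d')(-1), Function('P')(-1, 5))) = Add(Add(1, Mul(Add(-4, Mul(-1, 4)), 2)), Mul(Mul(5, -1), Add(Mul(-3, 5), Mul(-3, -1)))) = Add(Add(1, Mul(Add(-4, -4), 2)), Mul(-5, Add(-15, 3))) = Add(Add(1, Mul(-8, 2)), Mul(-5, -12)) = Add(Add(1, -16), 60) = Add(-15, 60) = 45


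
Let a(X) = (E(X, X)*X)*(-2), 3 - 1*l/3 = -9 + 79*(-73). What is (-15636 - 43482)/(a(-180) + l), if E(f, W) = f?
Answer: 19706/15821 ≈ 1.2456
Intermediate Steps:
l = 17337 (l = 9 - 3*(-9 + 79*(-73)) = 9 - 3*(-9 - 5767) = 9 - 3*(-5776) = 9 + 17328 = 17337)
a(X) = -2*X² (a(X) = (X*X)*(-2) = X²*(-2) = -2*X²)
(-15636 - 43482)/(a(-180) + l) = (-15636 - 43482)/(-2*(-180)² + 17337) = -59118/(-2*32400 + 17337) = -59118/(-64800 + 17337) = -59118/(-47463) = -59118*(-1/47463) = 19706/15821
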